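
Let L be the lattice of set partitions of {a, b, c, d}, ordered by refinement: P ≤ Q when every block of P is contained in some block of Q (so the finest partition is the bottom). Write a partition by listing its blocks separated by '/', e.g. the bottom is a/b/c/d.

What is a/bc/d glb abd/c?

a/b/c/d

The meet (common refinement) of a/bc/d and abd/c intersects blocks pairwise, giving a/b/c/d.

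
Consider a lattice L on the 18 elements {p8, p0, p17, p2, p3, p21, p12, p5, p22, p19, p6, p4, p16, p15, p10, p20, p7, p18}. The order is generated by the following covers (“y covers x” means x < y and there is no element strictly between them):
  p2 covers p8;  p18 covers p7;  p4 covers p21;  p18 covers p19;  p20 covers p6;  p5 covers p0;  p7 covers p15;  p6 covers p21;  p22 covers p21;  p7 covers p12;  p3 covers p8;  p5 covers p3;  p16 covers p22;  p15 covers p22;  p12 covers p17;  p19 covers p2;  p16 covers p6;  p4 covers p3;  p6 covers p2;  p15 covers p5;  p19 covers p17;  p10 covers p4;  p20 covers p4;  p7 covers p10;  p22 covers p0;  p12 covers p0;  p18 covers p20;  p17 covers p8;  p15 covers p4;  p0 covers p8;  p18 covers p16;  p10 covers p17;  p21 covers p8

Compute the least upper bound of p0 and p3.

p5

Common upper bounds of {p0, p3}: p15, p18, p5, p7.
The least among these is p5.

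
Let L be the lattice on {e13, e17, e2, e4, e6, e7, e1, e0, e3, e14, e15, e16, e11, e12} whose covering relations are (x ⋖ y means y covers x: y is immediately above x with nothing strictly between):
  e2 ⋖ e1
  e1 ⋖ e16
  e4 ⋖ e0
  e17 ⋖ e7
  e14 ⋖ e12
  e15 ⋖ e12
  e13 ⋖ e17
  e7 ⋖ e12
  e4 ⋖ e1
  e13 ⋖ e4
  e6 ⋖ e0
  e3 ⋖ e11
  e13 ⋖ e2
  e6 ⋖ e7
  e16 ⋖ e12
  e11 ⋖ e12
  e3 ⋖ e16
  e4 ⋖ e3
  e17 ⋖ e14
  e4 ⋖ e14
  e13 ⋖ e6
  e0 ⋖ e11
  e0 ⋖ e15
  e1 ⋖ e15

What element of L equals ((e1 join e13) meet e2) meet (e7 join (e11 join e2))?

e1 ∨ e13 = e1
e1 ∧ e2 = e2
e11 ∨ e2 = e12
e7 ∨ e12 = e12
e2 ∧ e12 = e2

e2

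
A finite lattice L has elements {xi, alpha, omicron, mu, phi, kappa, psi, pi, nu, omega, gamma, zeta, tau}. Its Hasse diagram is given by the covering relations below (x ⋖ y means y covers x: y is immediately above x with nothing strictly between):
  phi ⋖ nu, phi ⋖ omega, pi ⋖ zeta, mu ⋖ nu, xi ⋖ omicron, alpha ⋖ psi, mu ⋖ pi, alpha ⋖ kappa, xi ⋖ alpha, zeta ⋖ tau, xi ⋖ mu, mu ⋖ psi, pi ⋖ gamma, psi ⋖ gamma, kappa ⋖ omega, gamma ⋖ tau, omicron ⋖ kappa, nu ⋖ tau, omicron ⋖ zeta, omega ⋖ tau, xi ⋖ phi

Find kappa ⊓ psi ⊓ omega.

alpha

Common lower bounds of {kappa, psi, omega}: alpha, xi.
The greatest among these is alpha.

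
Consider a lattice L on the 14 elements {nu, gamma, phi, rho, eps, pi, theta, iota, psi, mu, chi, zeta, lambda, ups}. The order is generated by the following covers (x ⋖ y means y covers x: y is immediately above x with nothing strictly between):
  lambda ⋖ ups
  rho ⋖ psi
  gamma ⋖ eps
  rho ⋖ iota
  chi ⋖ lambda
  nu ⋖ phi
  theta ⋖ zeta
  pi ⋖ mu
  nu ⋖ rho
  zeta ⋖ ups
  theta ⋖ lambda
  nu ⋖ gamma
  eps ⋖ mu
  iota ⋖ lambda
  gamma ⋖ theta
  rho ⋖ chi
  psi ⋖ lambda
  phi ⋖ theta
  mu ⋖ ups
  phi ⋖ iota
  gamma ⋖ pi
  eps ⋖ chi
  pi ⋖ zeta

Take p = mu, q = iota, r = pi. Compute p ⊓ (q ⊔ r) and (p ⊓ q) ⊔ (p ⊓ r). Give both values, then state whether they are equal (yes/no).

mu; pi; no

q ⊔ r = ups, so p ⊓ (q ⊔ r) = mu ⊓ ups = mu.
p ⊓ q = nu and p ⊓ r = pi, so (p ⊓ q) ⊔ (p ⊓ r) = nu ⊔ pi = pi.
Equal: no.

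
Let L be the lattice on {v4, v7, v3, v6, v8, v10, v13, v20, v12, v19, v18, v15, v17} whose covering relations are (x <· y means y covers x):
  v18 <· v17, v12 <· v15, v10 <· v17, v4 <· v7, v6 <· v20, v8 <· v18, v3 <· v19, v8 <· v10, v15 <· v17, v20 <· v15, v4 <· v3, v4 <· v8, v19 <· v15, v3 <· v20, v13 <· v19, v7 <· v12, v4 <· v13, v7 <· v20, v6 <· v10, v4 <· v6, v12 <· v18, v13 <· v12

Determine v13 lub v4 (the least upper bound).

Common upper bounds of {v13, v4}: v12, v13, v15, v17, v18, v19.
The least among these is v13.

v13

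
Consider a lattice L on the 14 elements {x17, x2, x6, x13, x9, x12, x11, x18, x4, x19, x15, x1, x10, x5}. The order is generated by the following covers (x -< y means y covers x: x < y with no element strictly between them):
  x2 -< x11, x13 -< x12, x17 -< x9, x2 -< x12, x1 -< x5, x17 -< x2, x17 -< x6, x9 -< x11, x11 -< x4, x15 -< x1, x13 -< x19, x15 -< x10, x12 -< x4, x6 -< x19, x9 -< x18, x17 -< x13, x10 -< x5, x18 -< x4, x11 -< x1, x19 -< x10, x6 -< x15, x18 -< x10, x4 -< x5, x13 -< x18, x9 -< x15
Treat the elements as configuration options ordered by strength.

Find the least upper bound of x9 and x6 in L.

x15

Common upper bounds of {x9, x6}: x1, x10, x15, x5.
The least among these is x15.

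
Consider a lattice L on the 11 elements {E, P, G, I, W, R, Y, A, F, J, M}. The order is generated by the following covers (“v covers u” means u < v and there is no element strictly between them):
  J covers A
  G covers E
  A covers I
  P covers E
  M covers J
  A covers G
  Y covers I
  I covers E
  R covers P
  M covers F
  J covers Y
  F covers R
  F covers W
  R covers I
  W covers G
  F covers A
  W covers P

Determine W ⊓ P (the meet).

Common lower bounds of {W, P}: E, P.
The greatest among these is P.

P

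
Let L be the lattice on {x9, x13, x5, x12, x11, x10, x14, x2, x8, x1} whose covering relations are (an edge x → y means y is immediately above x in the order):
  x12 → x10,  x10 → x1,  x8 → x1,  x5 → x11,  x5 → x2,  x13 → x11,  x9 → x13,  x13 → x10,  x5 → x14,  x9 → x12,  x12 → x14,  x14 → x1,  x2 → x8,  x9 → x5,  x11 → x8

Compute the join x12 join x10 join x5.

Common upper bounds of {x12, x10, x5}: x1.
The least among these is x1.

x1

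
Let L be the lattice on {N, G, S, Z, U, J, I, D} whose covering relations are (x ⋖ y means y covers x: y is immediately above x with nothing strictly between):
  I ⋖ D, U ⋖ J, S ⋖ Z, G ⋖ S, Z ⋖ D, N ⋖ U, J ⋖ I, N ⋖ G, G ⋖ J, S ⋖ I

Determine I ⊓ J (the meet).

Common lower bounds of {I, J}: G, J, N, U.
The greatest among these is J.

J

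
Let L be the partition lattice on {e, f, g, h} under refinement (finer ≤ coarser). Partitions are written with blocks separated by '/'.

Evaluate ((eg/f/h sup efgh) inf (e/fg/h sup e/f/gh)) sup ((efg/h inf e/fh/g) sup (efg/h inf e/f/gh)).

e/fgh

eg/f/h ∨ efgh = efgh
e/fg/h ∨ e/f/gh = e/fgh
efgh ∧ e/fgh = e/fgh
efg/h ∧ e/fh/g = e/f/g/h
efg/h ∧ e/f/gh = e/f/g/h
e/f/g/h ∨ e/f/g/h = e/f/g/h
e/fgh ∨ e/f/g/h = e/fgh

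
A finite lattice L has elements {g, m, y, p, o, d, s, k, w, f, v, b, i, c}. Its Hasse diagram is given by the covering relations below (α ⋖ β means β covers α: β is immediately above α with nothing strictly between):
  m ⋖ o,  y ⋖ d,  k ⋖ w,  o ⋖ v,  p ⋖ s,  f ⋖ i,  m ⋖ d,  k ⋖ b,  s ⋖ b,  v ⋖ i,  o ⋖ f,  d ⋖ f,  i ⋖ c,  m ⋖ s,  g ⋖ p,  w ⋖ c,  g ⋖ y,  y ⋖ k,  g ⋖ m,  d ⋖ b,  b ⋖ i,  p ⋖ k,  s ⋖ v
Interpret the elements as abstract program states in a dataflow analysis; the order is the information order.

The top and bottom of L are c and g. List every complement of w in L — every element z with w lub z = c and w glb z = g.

Need z with w ∨ z = c and w ∧ z = g.
Checking each element gives: m, o.

m, o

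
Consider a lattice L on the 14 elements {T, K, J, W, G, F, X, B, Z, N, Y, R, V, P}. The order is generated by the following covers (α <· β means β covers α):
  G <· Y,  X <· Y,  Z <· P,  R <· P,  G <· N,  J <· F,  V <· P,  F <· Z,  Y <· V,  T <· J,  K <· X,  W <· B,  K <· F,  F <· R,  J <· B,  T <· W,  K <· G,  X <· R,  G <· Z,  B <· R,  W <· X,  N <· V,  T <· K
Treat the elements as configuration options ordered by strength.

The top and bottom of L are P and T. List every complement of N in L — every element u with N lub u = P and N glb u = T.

Need u with N ∨ u = P and N ∧ u = T.
Checking each element gives: B, J.

B, J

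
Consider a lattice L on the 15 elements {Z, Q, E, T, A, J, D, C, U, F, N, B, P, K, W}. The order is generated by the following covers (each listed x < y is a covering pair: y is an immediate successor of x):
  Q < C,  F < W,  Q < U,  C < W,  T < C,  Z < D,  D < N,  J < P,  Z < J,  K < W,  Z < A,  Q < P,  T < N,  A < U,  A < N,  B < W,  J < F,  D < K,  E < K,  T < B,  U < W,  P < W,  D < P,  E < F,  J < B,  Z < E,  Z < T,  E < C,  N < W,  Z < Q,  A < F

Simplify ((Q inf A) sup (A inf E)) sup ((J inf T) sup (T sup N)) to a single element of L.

Q ∧ A = Z
A ∧ E = Z
Z ∨ Z = Z
J ∧ T = Z
T ∨ N = N
Z ∨ N = N
Z ∨ N = N

N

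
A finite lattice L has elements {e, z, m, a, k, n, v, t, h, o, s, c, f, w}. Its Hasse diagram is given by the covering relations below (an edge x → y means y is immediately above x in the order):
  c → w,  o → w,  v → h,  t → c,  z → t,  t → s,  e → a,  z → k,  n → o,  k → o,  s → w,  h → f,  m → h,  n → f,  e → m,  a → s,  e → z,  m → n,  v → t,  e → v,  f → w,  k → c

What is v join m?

h

Common upper bounds of {v, m}: f, h, w.
The least among these is h.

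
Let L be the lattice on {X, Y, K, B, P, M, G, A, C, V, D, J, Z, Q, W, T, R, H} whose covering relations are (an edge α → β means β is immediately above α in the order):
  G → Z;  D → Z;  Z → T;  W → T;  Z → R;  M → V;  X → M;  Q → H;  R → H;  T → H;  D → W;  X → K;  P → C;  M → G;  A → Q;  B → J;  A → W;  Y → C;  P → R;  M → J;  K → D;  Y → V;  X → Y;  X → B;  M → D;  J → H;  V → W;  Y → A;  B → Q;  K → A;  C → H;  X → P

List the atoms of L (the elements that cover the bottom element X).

B, K, M, P, Y

The atoms are exactly the elements that cover X: B, K, M, P, Y.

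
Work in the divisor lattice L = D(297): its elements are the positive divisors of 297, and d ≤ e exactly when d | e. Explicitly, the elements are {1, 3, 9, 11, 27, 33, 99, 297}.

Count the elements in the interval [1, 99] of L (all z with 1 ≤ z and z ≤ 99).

6

The interval [1, 99] = {1, 11, 3, 33, 9, 99}, which has 6 elements.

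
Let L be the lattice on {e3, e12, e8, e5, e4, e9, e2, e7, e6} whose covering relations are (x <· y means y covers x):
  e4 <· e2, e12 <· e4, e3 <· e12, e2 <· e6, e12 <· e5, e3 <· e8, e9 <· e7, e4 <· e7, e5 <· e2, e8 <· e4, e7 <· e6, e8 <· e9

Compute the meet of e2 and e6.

Common lower bounds of {e2, e6}: e12, e2, e3, e4, e5, e8.
The greatest among these is e2.

e2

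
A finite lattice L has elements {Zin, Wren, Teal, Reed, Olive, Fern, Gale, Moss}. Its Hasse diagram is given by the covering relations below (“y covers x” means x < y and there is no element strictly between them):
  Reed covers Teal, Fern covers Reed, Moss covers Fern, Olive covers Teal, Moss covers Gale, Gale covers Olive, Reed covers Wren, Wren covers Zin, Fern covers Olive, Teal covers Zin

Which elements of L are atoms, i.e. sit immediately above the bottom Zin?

Teal, Wren

The atoms are exactly the elements that cover Zin: Teal, Wren.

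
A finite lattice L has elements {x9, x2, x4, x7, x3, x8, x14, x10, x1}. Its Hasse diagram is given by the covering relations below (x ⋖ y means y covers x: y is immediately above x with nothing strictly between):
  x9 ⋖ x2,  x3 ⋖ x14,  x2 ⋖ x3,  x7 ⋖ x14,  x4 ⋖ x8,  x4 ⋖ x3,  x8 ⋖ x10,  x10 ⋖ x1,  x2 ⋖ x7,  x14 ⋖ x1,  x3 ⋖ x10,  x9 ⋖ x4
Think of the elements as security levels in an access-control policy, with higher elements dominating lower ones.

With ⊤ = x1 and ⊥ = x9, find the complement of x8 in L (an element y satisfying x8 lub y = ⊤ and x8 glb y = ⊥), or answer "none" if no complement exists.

Need y with x8 ∨ y = x1 and x8 ∧ y = x9.
Checking each element gives: x7.

x7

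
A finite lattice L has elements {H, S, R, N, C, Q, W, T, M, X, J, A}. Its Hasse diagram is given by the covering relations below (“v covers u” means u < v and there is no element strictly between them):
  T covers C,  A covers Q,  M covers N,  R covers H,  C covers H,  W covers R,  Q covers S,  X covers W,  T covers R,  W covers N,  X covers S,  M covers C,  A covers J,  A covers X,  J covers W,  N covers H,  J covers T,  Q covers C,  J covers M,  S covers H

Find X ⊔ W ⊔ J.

A

Common upper bounds of {X, W, J}: A.
The least among these is A.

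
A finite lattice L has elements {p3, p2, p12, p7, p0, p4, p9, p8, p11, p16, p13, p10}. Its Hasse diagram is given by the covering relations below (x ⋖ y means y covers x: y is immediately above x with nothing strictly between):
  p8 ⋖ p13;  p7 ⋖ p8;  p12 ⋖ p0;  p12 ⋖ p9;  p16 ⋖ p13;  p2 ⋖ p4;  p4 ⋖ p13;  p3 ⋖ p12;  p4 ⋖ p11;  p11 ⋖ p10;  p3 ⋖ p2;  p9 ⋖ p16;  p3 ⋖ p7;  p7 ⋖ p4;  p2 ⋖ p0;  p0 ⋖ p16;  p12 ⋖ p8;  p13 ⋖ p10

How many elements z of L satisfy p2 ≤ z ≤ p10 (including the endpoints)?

7

The interval [p2, p10] = {p0, p10, p11, p13, p16, p2, p4}, which has 7 elements.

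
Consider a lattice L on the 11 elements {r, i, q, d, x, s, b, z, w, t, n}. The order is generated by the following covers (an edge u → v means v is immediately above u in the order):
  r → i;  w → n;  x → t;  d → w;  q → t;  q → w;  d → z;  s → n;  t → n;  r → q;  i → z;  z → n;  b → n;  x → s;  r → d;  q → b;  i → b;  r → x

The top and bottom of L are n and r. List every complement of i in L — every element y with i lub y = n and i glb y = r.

Need y with i ∨ y = n and i ∧ y = r.
Checking each element gives: s, t, w, x.

s, t, w, x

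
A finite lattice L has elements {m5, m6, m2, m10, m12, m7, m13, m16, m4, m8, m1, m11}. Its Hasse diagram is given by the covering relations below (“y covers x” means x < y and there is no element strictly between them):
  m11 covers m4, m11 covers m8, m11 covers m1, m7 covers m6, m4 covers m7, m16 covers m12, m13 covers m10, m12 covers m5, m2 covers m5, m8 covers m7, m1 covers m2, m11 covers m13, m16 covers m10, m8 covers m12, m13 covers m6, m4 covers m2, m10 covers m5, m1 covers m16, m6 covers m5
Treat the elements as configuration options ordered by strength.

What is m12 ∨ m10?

Common upper bounds of {m12, m10}: m1, m11, m16.
The least among these is m16.

m16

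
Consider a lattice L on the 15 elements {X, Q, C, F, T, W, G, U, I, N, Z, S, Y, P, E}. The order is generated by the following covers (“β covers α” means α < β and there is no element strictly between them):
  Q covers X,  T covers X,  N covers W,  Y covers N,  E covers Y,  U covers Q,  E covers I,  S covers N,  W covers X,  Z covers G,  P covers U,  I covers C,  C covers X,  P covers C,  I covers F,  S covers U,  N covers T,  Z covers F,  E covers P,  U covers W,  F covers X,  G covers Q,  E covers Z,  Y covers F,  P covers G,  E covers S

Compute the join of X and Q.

Q

Common upper bounds of {X, Q}: E, G, P, Q, S, U, Z.
The least among these is Q.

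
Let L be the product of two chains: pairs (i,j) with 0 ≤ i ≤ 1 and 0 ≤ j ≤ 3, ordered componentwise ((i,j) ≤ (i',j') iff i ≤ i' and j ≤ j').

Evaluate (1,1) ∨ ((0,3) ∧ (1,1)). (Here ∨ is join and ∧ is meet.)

(0,3) ∧ (1,1) = (0,1)
(1,1) ∨ (0,1) = (1,1)

(1,1)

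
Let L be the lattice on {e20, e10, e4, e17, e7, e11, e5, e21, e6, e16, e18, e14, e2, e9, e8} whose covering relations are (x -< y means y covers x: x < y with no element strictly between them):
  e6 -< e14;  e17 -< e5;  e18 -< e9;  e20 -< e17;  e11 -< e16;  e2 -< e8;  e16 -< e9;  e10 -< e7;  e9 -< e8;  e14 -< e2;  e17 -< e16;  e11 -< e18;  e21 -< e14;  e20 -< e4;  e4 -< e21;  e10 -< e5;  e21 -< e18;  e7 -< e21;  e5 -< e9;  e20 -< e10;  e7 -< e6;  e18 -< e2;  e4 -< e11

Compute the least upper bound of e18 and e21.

Common upper bounds of {e18, e21}: e18, e2, e8, e9.
The least among these is e18.

e18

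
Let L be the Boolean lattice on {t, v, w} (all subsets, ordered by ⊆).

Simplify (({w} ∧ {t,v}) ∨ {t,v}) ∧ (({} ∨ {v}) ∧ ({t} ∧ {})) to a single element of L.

{}

{w} ∧ {t,v} = {}
{} ∨ {t,v} = {t,v}
{} ∨ {v} = {v}
{t} ∧ {} = {}
{v} ∧ {} = {}
{t,v} ∧ {} = {}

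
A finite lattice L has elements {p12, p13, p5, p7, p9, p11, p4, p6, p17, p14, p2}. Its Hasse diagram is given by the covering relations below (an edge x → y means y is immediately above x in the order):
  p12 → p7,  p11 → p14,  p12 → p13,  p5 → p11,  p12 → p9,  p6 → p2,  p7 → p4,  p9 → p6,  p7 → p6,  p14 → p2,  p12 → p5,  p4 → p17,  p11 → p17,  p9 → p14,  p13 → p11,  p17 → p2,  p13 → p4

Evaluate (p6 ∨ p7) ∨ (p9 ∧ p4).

p6

p6 ∨ p7 = p6
p9 ∧ p4 = p12
p6 ∨ p12 = p6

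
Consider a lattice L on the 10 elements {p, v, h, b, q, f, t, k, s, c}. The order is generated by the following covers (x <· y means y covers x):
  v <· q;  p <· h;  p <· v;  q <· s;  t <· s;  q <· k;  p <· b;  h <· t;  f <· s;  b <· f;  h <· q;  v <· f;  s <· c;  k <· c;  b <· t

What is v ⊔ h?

Common upper bounds of {v, h}: c, k, q, s.
The least among these is q.

q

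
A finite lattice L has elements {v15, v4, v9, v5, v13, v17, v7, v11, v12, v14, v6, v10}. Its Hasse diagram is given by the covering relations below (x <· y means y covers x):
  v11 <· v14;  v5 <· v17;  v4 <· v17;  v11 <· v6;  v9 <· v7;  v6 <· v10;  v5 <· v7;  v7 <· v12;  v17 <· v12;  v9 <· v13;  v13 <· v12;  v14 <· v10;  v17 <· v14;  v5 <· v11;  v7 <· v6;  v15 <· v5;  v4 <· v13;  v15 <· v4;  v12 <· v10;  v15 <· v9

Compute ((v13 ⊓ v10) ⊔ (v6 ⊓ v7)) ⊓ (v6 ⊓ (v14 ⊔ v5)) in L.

v13 ∧ v10 = v13
v6 ∧ v7 = v7
v13 ∨ v7 = v12
v14 ∨ v5 = v14
v6 ∧ v14 = v11
v12 ∧ v11 = v5

v5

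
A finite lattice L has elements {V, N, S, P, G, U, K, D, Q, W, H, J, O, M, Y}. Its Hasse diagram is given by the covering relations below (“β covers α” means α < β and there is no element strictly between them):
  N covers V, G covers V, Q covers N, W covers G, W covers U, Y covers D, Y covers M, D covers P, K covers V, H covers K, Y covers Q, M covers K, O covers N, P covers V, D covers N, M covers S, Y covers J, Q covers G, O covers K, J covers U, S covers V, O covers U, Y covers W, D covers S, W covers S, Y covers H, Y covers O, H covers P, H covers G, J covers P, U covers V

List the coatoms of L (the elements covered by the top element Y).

The coatoms are exactly the elements covered by Y: D, H, J, M, O, Q, W.

D, H, J, M, O, Q, W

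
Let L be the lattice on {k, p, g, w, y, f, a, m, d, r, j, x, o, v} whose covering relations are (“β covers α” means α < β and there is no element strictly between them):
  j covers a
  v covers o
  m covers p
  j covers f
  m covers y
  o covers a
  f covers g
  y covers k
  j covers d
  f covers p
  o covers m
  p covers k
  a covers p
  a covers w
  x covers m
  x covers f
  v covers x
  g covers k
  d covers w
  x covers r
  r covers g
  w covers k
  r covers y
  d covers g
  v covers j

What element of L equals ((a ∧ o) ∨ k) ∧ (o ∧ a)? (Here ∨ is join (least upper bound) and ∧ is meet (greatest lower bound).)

a

a ∧ o = a
a ∨ k = a
o ∧ a = a
a ∧ a = a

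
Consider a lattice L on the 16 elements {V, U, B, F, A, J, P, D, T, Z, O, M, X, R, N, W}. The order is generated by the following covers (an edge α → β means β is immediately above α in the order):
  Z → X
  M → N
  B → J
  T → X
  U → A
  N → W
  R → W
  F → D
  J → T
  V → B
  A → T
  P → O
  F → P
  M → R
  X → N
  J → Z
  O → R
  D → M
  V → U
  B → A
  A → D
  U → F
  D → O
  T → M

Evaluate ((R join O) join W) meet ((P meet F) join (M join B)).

M

R ∨ O = R
R ∨ W = W
P ∧ F = F
M ∨ B = M
F ∨ M = M
W ∧ M = M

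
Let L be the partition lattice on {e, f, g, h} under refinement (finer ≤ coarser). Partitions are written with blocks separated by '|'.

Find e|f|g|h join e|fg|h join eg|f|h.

efg|h

The join of e|f|g|h, e|fg|h, eg|f|h merges any blocks that overlap across the partitions, giving efg|h.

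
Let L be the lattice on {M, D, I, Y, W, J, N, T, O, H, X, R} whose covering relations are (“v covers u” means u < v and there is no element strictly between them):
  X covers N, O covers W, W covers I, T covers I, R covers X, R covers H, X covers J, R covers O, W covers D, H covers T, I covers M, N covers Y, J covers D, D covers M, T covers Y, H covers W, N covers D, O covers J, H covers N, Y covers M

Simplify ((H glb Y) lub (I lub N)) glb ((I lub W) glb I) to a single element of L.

H ∧ Y = Y
I ∨ N = H
Y ∨ H = H
I ∨ W = W
W ∧ I = I
H ∧ I = I

I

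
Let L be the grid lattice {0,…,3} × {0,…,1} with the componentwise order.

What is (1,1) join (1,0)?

(1,1)

In a product of chains, the join is componentwise max, giving (1,1).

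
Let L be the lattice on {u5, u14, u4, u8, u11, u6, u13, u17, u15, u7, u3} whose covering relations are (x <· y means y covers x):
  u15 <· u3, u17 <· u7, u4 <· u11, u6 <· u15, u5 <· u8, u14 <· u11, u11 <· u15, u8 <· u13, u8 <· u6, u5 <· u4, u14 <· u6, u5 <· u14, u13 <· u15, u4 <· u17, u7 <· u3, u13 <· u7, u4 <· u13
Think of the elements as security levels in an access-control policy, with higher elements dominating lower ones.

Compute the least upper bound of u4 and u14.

u11

Common upper bounds of {u4, u14}: u11, u15, u3.
The least among these is u11.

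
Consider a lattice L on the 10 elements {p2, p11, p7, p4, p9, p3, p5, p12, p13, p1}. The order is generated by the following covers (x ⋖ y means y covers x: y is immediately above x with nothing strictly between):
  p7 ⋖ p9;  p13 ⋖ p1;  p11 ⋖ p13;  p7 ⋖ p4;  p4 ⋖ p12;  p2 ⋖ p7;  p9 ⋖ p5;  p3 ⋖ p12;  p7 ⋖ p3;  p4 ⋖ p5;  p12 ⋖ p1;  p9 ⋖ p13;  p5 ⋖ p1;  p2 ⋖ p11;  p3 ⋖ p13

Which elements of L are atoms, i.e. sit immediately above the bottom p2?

The atoms are exactly the elements that cover p2: p11, p7.

p11, p7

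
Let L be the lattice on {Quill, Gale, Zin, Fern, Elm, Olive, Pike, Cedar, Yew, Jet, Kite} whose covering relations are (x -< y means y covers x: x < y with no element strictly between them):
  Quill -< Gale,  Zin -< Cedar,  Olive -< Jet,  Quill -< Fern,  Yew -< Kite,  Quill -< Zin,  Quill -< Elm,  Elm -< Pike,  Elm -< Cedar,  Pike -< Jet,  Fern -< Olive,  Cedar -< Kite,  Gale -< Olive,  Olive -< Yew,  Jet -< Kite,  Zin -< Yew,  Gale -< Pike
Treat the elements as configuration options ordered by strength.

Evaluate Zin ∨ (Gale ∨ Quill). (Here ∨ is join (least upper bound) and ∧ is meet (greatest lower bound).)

Yew

Gale ∨ Quill = Gale
Zin ∨ Gale = Yew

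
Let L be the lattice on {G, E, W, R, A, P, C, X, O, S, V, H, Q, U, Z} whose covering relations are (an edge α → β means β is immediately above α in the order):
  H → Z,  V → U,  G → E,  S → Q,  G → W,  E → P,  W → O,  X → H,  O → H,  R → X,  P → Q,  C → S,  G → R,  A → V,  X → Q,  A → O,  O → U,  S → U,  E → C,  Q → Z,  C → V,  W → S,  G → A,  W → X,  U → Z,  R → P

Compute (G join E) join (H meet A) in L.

G ∨ E = E
H ∧ A = A
E ∨ A = V

V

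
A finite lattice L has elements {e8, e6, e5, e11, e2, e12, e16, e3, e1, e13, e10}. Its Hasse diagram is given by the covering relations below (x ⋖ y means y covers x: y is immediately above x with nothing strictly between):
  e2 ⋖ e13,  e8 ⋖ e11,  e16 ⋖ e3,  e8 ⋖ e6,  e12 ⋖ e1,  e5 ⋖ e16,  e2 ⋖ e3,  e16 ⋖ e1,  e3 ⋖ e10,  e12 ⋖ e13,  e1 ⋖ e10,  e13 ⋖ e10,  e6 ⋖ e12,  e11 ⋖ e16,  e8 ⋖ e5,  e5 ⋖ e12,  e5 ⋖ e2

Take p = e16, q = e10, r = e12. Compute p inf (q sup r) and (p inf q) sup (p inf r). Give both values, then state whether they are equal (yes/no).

q sup r = e10, so p inf (q sup r) = e16 inf e10 = e16.
p inf q = e16 and p inf r = e5, so (p inf q) sup (p inf r) = e16 sup e5 = e16.
Equal: yes.

e16; e16; yes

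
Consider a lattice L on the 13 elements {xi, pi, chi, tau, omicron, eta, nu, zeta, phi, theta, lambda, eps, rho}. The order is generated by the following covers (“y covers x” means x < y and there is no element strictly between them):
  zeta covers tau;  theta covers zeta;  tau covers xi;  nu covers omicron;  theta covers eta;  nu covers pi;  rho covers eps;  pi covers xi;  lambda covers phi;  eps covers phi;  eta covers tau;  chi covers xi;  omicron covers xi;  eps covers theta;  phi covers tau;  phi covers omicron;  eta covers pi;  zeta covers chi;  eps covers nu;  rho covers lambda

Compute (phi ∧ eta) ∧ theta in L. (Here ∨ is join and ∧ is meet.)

phi ∧ eta = tau
tau ∧ theta = tau

tau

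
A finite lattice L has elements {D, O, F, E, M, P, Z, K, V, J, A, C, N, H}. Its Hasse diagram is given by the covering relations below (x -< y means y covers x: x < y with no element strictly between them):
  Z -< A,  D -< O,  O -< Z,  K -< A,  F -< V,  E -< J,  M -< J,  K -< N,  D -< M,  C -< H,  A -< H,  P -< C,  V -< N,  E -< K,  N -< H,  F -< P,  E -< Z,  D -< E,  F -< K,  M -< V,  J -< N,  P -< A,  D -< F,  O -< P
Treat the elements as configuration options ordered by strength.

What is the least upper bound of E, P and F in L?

A

Common upper bounds of {E, P, F}: A, H.
The least among these is A.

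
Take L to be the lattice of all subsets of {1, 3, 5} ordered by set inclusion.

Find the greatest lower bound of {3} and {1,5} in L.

Under ⊆, meet is intersection: {3} ∩ {1,5} = {}.

{}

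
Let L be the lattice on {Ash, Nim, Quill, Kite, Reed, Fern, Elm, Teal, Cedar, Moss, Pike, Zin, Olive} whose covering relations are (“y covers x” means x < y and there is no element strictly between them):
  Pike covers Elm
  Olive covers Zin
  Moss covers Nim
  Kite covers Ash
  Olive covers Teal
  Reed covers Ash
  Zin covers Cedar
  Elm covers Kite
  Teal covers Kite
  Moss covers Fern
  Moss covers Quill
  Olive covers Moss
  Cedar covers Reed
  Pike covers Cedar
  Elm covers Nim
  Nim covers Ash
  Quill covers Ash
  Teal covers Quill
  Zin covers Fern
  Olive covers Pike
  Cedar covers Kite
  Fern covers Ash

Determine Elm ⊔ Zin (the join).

Olive

Common upper bounds of {Elm, Zin}: Olive.
The least among these is Olive.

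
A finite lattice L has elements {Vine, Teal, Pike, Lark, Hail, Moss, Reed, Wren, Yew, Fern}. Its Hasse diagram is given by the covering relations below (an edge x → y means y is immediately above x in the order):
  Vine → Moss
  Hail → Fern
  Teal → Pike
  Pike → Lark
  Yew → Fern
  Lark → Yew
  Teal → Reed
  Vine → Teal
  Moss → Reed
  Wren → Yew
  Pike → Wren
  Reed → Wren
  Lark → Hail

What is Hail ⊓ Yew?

Common lower bounds of {Hail, Yew}: Lark, Pike, Teal, Vine.
The greatest among these is Lark.

Lark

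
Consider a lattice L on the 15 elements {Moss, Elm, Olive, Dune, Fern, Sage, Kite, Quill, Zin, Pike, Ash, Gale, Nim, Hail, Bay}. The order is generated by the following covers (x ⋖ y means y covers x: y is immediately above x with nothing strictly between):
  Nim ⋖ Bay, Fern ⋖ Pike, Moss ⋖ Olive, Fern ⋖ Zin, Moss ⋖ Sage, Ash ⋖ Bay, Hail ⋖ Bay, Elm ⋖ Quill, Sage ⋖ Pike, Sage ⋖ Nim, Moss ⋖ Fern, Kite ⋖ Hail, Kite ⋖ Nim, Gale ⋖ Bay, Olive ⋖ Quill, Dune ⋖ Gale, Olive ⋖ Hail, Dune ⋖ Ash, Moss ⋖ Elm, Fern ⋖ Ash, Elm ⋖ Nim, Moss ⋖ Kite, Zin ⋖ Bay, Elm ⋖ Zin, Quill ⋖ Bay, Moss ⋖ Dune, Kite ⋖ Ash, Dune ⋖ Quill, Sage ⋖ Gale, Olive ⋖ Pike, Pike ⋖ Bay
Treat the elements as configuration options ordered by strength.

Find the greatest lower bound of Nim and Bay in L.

Common lower bounds of {Nim, Bay}: Elm, Kite, Moss, Nim, Sage.
The greatest among these is Nim.

Nim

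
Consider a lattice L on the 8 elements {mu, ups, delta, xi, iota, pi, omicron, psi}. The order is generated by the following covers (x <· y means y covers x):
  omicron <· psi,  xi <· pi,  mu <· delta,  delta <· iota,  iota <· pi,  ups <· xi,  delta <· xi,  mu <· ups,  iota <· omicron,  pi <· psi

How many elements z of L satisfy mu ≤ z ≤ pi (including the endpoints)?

The interval [mu, pi] = {delta, iota, mu, pi, ups, xi}, which has 6 elements.

6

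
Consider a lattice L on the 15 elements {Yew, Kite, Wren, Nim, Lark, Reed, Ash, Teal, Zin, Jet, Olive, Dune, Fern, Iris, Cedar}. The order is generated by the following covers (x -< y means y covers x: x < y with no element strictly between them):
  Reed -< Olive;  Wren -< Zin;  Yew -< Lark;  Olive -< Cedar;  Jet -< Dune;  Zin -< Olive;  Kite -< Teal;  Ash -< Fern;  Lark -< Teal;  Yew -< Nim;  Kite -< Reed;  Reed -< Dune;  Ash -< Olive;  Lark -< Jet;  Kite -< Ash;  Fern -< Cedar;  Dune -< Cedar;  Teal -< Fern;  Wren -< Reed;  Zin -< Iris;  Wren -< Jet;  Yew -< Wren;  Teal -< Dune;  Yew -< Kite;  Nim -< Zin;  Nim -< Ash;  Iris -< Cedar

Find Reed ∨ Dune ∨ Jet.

Common upper bounds of {Reed, Dune, Jet}: Cedar, Dune.
The least among these is Dune.

Dune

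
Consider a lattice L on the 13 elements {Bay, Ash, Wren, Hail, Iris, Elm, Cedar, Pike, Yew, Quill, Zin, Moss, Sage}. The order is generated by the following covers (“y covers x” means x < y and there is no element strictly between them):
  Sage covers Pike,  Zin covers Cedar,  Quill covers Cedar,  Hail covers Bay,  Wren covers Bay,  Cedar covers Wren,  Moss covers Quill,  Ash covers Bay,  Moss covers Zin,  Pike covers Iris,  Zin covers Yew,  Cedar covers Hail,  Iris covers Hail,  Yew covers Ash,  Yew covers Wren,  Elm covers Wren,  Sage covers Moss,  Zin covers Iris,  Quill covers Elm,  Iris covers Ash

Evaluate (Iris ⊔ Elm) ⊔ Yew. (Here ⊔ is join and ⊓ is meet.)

Iris ∨ Elm = Moss
Moss ∨ Yew = Moss

Moss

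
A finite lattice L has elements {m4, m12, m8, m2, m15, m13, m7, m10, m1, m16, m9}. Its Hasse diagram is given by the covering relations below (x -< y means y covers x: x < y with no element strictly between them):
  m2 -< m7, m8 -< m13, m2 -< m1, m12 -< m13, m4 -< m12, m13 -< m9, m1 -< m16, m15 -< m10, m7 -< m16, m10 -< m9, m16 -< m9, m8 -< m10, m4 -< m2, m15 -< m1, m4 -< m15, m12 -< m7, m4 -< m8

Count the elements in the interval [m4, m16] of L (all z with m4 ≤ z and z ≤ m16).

7

The interval [m4, m16] = {m1, m12, m15, m16, m2, m4, m7}, which has 7 elements.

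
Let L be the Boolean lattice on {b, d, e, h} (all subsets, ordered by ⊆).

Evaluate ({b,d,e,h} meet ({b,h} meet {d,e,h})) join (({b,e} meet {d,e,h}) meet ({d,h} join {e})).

{e,h}

{b,h} ∧ {d,e,h} = {h}
{b,d,e,h} ∧ {h} = {h}
{b,e} ∧ {d,e,h} = {e}
{d,h} ∨ {e} = {d,e,h}
{e} ∧ {d,e,h} = {e}
{h} ∨ {e} = {e,h}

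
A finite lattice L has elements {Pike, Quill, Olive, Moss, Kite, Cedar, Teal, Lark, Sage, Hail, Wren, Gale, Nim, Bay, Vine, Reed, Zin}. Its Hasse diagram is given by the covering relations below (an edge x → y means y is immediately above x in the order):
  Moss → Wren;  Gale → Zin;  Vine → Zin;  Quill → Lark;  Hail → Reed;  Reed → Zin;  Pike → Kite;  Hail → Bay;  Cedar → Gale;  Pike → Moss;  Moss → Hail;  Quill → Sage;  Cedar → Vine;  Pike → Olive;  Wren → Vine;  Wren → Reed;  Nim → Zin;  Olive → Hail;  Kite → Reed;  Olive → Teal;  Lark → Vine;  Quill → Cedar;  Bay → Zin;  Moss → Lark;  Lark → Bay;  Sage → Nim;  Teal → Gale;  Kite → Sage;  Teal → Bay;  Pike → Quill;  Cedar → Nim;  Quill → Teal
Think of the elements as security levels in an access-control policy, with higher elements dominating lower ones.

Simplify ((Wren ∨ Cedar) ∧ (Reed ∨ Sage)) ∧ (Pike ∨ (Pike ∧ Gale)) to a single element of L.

Wren ∨ Cedar = Vine
Reed ∨ Sage = Zin
Vine ∧ Zin = Vine
Pike ∧ Gale = Pike
Pike ∨ Pike = Pike
Vine ∧ Pike = Pike

Pike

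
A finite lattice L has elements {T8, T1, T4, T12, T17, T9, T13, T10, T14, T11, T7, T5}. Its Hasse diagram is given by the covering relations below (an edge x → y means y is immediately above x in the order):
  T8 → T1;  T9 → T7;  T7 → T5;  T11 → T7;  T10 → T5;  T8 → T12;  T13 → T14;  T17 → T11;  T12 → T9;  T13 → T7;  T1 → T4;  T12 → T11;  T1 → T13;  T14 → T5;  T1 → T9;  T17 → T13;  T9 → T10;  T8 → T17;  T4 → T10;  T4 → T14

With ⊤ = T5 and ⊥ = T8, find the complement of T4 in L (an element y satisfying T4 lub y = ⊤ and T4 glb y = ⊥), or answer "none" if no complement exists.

Need y with T4 ∨ y = T5 and T4 ∧ y = T8.
Checking each element gives: T11.

T11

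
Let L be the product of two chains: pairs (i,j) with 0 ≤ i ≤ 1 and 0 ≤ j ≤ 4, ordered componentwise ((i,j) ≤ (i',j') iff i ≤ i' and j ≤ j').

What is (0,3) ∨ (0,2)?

(0,3)

In a product of chains, the join is componentwise max, giving (0,3).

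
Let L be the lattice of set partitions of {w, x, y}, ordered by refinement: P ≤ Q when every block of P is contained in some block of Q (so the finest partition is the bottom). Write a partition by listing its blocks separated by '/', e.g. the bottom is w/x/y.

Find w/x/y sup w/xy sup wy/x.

The join of w/x/y, w/xy, wy/x merges any blocks that overlap across the partitions, giving wxy.

wxy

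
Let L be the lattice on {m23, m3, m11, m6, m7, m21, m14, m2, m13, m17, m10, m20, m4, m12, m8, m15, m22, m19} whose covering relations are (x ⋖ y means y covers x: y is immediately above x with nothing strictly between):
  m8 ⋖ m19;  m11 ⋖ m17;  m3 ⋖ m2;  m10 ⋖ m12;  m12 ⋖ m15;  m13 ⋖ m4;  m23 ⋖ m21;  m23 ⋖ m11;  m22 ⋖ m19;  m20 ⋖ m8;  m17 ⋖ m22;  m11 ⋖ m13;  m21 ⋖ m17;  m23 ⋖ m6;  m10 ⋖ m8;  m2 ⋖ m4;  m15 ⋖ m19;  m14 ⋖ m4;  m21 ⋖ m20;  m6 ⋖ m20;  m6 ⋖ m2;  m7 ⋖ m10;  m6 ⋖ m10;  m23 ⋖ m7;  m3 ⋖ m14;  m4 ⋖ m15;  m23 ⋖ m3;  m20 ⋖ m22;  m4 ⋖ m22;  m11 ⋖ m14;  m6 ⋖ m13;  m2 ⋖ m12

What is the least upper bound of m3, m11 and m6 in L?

Common upper bounds of {m3, m11, m6}: m15, m19, m22, m4.
The least among these is m4.

m4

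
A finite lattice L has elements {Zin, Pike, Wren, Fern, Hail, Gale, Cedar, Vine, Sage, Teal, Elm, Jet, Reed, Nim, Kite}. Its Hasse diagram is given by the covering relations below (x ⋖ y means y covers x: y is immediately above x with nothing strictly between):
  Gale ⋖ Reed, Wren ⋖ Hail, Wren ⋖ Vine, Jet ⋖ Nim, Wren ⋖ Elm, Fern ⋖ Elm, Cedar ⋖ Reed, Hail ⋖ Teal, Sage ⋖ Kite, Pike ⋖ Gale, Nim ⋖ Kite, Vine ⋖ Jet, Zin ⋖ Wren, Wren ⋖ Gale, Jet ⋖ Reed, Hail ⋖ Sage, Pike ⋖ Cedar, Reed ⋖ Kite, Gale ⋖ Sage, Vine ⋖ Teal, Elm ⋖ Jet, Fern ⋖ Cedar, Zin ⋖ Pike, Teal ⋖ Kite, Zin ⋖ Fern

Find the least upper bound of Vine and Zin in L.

Common upper bounds of {Vine, Zin}: Jet, Kite, Nim, Reed, Teal, Vine.
The least among these is Vine.

Vine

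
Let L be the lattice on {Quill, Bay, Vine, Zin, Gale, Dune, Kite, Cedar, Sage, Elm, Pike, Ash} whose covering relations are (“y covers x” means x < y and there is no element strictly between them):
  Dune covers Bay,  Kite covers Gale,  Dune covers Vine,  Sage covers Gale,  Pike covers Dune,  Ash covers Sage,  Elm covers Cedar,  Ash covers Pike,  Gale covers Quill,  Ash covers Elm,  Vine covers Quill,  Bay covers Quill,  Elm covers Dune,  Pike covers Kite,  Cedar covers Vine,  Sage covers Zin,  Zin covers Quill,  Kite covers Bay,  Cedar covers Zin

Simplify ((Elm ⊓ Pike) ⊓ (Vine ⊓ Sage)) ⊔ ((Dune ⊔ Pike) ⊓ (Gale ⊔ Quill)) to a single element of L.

Elm ∧ Pike = Dune
Vine ∧ Sage = Quill
Dune ∧ Quill = Quill
Dune ∨ Pike = Pike
Gale ∨ Quill = Gale
Pike ∧ Gale = Gale
Quill ∨ Gale = Gale

Gale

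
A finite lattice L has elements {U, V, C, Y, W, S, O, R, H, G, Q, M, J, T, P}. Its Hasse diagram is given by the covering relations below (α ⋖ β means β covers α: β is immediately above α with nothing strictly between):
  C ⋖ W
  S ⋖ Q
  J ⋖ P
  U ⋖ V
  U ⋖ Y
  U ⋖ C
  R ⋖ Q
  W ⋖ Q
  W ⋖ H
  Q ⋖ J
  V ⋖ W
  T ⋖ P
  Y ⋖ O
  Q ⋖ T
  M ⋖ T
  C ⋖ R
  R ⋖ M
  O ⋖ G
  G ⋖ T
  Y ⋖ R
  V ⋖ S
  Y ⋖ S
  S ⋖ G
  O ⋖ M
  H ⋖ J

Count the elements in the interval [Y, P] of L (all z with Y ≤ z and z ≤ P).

10

The interval [Y, P] = {G, J, M, O, P, Q, R, S, T, Y}, which has 10 elements.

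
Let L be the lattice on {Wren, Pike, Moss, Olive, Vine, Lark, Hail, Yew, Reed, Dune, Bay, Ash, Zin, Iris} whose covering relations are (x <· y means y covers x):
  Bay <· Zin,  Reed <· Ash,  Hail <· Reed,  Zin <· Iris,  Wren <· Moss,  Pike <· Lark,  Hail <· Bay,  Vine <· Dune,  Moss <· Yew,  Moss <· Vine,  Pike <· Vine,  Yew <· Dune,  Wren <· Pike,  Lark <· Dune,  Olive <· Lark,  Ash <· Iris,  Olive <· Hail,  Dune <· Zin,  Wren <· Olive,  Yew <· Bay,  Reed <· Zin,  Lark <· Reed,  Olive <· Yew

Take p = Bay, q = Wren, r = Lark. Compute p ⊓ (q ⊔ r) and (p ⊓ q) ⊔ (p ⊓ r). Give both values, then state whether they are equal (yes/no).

Olive; Olive; yes

q ⊔ r = Lark, so p ⊓ (q ⊔ r) = Bay ⊓ Lark = Olive.
p ⊓ q = Wren and p ⊓ r = Olive, so (p ⊓ q) ⊔ (p ⊓ r) = Wren ⊔ Olive = Olive.
Equal: yes.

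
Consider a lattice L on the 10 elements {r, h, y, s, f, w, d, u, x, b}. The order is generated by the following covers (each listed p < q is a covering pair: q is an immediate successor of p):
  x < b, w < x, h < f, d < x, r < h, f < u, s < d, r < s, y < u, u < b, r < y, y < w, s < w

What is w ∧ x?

w

Common lower bounds of {w, x}: r, s, w, y.
The greatest among these is w.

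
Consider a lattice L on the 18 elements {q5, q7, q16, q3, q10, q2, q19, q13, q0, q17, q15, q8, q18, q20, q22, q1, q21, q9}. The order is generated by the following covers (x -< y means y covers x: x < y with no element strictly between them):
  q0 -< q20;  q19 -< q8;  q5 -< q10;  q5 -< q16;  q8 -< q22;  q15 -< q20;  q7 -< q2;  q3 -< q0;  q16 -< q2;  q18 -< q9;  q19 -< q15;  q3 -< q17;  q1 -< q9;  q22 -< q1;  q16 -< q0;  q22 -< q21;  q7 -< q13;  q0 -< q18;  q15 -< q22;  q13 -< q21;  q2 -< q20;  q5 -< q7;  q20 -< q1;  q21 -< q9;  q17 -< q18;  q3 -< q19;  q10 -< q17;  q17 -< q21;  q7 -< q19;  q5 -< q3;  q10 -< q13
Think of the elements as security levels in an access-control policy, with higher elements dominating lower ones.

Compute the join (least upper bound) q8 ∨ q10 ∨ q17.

q21

Common upper bounds of {q8, q10, q17}: q21, q9.
The least among these is q21.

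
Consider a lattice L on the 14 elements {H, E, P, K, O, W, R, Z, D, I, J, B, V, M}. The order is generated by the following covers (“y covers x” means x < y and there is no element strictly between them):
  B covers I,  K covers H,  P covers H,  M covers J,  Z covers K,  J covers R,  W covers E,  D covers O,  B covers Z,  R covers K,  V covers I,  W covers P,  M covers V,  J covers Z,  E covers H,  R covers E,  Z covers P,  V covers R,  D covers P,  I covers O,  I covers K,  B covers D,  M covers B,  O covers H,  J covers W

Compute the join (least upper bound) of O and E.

V

Common upper bounds of {O, E}: M, V.
The least among these is V.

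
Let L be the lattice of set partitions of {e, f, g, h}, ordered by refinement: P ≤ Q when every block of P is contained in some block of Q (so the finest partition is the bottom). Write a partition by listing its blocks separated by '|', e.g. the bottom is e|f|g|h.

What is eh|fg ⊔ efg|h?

The join of eh|fg and efg|h merges any blocks that overlap across the partitions, giving efgh.

efgh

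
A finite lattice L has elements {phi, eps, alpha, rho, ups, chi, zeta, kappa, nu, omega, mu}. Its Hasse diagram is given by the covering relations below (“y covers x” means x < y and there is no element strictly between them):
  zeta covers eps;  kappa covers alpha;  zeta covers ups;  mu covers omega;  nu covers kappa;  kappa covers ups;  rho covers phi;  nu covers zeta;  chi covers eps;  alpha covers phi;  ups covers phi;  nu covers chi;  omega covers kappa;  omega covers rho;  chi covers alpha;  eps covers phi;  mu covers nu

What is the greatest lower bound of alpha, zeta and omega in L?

Common lower bounds of {alpha, zeta, omega}: phi.
The greatest among these is phi.

phi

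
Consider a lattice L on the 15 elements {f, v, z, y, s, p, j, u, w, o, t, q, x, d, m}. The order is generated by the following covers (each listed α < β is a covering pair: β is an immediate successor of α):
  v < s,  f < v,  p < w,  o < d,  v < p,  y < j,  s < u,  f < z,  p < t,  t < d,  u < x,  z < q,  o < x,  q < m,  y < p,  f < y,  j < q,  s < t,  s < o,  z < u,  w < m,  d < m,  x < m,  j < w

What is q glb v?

Common lower bounds of {q, v}: f.
The greatest among these is f.

f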